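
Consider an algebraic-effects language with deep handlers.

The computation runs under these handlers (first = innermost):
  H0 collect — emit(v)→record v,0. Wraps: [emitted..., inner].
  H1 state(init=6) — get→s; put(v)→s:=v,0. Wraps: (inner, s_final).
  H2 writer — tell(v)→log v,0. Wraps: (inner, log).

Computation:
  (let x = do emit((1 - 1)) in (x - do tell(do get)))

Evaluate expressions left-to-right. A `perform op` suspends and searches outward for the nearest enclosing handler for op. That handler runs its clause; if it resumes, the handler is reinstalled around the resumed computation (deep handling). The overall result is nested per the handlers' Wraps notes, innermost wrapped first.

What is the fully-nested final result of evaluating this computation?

Answer: (([0, 0], 6), (6))

Evaluation trace:
emit(0) @ H0 ⇒ out+=0
get @ H1 ⇒ 6
tell(6) @ H2 ⇒ log+=6
H0 returns [0, 0]
H1 returns ([0, 0], 6)
H2 returns (([0, 0], 6), (6))
= (([0, 0], 6), (6))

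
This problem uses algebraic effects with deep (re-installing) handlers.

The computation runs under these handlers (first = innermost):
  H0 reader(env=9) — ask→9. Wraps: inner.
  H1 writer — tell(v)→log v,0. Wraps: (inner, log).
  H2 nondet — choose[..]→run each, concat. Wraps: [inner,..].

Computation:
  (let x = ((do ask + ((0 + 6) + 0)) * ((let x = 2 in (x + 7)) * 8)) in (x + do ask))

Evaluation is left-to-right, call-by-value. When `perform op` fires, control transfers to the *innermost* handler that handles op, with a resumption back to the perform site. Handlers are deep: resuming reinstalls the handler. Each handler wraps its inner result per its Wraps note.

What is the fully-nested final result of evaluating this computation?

Working:
ask @ H0 ⇒ 9
ask @ H0 ⇒ 9
H0 returns 1089
H1 returns (1089, ())
H2 returns [(1089, ())]
= [(1089, ())]

Answer: [(1089, ())]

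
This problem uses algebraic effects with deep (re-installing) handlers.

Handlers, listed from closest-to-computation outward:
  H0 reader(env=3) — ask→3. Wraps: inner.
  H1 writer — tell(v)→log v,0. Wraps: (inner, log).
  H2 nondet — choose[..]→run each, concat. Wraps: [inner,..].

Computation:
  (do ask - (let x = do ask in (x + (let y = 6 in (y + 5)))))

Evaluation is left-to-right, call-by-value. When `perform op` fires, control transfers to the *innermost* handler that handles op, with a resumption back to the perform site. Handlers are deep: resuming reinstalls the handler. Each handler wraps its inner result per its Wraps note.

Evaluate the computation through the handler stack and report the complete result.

Working:
ask @ H0 ⇒ 3
ask @ H0 ⇒ 3
H0 returns -11
H1 returns (-11, ())
H2 returns [(-11, ())]
= [(-11, ())]

Answer: [(-11, ())]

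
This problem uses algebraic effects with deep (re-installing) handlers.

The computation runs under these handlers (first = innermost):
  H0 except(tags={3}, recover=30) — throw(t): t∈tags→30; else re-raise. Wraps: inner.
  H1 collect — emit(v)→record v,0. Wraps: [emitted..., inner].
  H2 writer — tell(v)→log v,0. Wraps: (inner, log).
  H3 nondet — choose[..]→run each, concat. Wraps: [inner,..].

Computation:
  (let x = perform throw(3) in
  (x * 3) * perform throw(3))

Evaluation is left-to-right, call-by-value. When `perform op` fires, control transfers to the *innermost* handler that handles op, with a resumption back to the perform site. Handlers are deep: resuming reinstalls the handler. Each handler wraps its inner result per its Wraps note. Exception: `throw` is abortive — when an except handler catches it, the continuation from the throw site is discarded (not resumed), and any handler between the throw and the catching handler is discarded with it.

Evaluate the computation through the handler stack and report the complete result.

Step-by-step:
throw(3) @ H0 caught ⇒ 30
H1 returns [30]
H2 returns ([30], ())
H3 returns [([30], ())]
= [([30], ())]

Answer: [([30], ())]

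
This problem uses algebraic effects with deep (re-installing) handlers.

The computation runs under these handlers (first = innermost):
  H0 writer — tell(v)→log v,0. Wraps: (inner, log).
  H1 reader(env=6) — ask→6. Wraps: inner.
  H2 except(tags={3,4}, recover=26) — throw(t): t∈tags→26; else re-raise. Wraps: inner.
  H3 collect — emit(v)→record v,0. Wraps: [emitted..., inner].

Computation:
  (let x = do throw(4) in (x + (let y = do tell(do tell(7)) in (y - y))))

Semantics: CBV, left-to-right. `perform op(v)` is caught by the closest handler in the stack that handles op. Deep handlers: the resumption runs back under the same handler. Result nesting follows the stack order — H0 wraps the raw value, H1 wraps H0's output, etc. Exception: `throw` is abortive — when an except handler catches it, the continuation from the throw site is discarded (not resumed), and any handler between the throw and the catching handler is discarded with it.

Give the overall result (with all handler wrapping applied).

Evaluation trace:
throw(4) @ H2 caught ⇒ 26
H3 returns [26]
= [26]

Answer: [26]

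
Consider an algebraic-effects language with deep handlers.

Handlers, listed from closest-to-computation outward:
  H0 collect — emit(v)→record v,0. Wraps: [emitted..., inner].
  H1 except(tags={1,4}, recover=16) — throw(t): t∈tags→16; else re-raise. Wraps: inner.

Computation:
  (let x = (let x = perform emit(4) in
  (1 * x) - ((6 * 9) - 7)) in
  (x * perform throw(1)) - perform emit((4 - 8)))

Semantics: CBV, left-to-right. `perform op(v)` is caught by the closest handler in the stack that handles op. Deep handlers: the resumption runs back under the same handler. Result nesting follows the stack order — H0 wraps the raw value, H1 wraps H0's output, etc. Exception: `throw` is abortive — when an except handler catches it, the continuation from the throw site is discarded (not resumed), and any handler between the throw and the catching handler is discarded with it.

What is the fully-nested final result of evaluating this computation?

Working:
emit(4) @ H0 ⇒ out+=4
throw(1) @ H1 caught ⇒ 16
= 16

Answer: 16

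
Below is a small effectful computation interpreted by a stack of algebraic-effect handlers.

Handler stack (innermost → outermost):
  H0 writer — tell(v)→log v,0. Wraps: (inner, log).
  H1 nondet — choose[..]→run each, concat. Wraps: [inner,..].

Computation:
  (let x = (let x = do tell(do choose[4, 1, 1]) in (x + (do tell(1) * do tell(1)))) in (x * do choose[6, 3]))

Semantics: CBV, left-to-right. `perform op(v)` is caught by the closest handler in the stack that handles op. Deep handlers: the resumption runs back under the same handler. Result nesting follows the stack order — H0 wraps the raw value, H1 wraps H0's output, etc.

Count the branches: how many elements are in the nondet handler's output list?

Evaluation trace:
choose[4, 1, 1] @ H1
  branch[0] choose=4:
    tell(4) @ H0 ⇒ log+=4
    tell(1) @ H0 ⇒ log+=1
    tell(1) @ H0 ⇒ log+=1
    choose[6, 3] @ H1
      branch[0] choose=6:
        H0 returns (0, (4, 1, 1))
        H1 returns [(0, (4, 1, 1))]
      branch[1] choose=3:
        H0 returns (0, (4, 1, 1))
        H1 returns [(0, (4, 1, 1))]
  branch[1] choose=1:
    tell(1) @ H0 ⇒ log+=1
    tell(1) @ H0 ⇒ log+=1
    tell(1) @ H0 ⇒ log+=1
    choose[6, 3] @ H1
      branch[0] choose=6:
        H0 returns (0, (1, 1, 1))
        H1 returns [(0, (1, 1, 1))]
      branch[1] choose=3:
        H0 returns (0, (1, 1, 1))
        H1 returns [(0, (1, 1, 1))]
  branch[2] choose=1:
    tell(1) @ H0 ⇒ log+=1
    tell(1) @ H0 ⇒ log+=1
    tell(1) @ H0 ⇒ log+=1
    choose[6, 3] @ H1
      branch[0] choose=6:
        H0 returns (0, (1, 1, 1))
        H1 returns [(0, (1, 1, 1))]
      branch[1] choose=3:
        H0 returns (0, (1, 1, 1))
        H1 returns [(0, (1, 1, 1))]
= [(0, (4, 1, 1)), (0, (4, 1, 1)), (0, (1, 1, 1)), (0, (1, 1, 1)), (0, (1, 1, 1)), (0, (1, 1, 1))]

Answer: 6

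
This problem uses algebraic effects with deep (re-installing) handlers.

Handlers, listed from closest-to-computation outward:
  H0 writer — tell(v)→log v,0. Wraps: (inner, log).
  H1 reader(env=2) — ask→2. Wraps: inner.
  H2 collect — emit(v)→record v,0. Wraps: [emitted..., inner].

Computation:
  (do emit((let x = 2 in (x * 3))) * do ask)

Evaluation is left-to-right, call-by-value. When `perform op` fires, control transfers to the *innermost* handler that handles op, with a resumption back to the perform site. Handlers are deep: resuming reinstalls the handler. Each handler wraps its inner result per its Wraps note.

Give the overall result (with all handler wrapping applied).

Evaluation trace:
emit(6) @ H2 ⇒ out+=6
ask @ H1 ⇒ 2
H0 returns (0, ())
H1 returns (0, ())
H2 returns [6, (0, ())]
= [6, (0, ())]

Answer: [6, (0, ())]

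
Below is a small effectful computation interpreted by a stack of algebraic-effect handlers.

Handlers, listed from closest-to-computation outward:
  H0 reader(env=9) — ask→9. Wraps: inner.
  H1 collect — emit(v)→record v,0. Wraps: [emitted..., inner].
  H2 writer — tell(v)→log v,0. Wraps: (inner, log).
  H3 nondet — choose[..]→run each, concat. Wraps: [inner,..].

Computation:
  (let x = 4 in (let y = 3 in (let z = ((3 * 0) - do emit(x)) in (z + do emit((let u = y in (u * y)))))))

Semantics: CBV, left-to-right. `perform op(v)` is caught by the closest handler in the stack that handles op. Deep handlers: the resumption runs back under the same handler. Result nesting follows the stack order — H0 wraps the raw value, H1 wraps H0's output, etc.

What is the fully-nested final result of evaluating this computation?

Answer: [([4, 9, 0], ())]

Evaluation trace:
emit(4) @ H1 ⇒ out+=4
emit(9) @ H1 ⇒ out+=9
H0 returns 0
H1 returns [4, 9, 0]
H2 returns ([4, 9, 0], ())
H3 returns [([4, 9, 0], ())]
= [([4, 9, 0], ())]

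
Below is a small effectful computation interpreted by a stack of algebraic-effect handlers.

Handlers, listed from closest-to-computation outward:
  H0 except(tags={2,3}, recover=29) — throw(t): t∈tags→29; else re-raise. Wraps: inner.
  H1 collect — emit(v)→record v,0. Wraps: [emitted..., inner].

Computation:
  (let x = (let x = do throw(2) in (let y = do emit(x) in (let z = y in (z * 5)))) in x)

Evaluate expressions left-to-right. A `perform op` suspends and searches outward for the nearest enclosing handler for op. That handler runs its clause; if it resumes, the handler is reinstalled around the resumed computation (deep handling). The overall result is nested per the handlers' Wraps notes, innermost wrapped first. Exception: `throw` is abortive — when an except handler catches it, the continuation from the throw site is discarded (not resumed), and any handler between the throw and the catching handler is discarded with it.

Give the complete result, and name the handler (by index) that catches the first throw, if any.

Working:
throw(2) @ H0 caught ⇒ 29
H1 returns [29]
= [29]

Answer: [29] ; first throw caught by: H0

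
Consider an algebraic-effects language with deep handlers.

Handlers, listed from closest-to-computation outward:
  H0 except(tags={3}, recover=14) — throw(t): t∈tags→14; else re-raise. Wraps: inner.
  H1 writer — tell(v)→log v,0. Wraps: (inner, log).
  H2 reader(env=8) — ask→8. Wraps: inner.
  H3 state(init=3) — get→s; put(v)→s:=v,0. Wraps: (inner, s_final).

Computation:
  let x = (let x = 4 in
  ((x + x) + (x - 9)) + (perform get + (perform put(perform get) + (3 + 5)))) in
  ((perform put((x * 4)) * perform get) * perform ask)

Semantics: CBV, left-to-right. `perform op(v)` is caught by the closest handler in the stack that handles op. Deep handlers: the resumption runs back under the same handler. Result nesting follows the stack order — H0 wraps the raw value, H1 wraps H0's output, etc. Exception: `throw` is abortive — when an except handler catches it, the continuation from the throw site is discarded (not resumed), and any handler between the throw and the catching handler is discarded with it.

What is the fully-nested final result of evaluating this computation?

Evaluation trace:
get @ H3 ⇒ 3
get @ H3 ⇒ 3
put(3) @ H3 ⇒ s:=3
put(56) @ H3 ⇒ s:=56
get @ H3 ⇒ 56
ask @ H2 ⇒ 8
H0 returns 0
H1 returns (0, ())
H2 returns (0, ())
H3 returns ((0, ()), 56)
= ((0, ()), 56)

Answer: ((0, ()), 56)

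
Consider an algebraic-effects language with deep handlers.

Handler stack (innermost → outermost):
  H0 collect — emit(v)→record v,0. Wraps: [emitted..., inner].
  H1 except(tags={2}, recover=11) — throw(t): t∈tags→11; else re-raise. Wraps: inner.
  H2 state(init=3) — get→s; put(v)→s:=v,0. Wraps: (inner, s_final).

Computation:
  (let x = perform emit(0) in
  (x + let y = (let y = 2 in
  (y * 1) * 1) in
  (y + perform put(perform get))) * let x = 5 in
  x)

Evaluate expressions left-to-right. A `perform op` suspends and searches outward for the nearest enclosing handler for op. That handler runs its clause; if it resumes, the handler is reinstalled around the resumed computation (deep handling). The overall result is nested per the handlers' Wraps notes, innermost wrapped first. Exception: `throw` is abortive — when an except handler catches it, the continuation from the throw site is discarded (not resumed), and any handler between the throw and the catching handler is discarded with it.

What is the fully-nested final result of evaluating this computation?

Step-by-step:
emit(0) @ H0 ⇒ out+=0
get @ H2 ⇒ 3
put(3) @ H2 ⇒ s:=3
H0 returns [0, 10]
H1 returns [0, 10]
H2 returns ([0, 10], 3)
= ([0, 10], 3)

Answer: ([0, 10], 3)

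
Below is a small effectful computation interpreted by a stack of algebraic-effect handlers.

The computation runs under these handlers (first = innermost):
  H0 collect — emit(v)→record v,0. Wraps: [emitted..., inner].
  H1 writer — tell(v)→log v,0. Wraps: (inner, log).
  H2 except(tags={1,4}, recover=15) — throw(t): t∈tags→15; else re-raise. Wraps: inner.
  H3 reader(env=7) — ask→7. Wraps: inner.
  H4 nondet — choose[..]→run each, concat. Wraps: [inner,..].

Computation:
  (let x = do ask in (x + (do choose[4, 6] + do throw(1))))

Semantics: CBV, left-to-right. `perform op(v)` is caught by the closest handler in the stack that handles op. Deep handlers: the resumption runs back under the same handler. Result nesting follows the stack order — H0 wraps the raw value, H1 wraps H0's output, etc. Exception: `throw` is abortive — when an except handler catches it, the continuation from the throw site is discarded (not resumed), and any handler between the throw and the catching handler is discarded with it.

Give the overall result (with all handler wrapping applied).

Step-by-step:
ask @ H3 ⇒ 7
choose[4, 6] @ H4
  branch[0] choose=4:
    throw(1) @ H2 caught ⇒ 15
    H3 returns 15
    H4 returns [15]
  branch[1] choose=6:
    throw(1) @ H2 caught ⇒ 15
    H3 returns 15
    H4 returns [15]
= [15, 15]

Answer: [15, 15]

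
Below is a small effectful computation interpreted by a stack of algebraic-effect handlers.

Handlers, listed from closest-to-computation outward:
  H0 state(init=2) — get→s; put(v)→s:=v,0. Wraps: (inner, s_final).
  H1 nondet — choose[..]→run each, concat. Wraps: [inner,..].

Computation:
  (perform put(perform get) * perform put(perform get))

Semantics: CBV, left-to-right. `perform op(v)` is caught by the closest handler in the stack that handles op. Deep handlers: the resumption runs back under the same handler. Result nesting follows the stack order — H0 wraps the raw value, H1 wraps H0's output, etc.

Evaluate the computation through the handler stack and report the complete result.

Step-by-step:
get @ H0 ⇒ 2
put(2) @ H0 ⇒ s:=2
get @ H0 ⇒ 2
put(2) @ H0 ⇒ s:=2
H0 returns (0, 2)
H1 returns [(0, 2)]
= [(0, 2)]

Answer: [(0, 2)]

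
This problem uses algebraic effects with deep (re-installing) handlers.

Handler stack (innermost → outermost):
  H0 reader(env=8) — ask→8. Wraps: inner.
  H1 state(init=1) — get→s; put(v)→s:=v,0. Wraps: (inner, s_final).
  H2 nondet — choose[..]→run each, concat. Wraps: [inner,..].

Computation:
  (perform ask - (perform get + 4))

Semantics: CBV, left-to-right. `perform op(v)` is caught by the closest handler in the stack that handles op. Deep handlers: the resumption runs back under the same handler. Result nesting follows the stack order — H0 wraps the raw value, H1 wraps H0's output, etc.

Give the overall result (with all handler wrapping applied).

Answer: [(3, 1)]

Step-by-step:
ask @ H0 ⇒ 8
get @ H1 ⇒ 1
H0 returns 3
H1 returns (3, 1)
H2 returns [(3, 1)]
= [(3, 1)]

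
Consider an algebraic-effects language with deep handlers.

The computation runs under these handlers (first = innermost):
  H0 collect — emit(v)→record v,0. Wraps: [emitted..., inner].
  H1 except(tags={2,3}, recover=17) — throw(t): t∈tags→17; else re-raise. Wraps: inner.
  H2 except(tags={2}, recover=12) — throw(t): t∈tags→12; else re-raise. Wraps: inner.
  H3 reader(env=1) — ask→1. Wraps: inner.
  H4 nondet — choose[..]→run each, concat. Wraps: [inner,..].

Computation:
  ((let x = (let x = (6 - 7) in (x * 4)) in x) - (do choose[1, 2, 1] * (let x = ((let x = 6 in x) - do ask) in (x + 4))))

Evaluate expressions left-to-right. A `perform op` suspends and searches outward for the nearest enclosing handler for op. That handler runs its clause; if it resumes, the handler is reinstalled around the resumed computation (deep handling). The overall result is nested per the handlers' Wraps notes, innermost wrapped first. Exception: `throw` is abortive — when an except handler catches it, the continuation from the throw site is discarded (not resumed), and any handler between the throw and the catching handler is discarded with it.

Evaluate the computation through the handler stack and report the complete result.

Working:
choose[1, 2, 1] @ H4
  branch[0] choose=1:
    ask @ H3 ⇒ 1
    H0 returns [-13]
    H1 returns [-13]
    H2 returns [-13]
    H3 returns [-13]
    H4 returns [[-13]]
  branch[1] choose=2:
    ask @ H3 ⇒ 1
    H0 returns [-22]
    H1 returns [-22]
    H2 returns [-22]
    H3 returns [-22]
    H4 returns [[-22]]
  branch[2] choose=1:
    ask @ H3 ⇒ 1
    H0 returns [-13]
    H1 returns [-13]
    H2 returns [-13]
    H3 returns [-13]
    H4 returns [[-13]]
= [[-13], [-22], [-13]]

Answer: [[-13], [-22], [-13]]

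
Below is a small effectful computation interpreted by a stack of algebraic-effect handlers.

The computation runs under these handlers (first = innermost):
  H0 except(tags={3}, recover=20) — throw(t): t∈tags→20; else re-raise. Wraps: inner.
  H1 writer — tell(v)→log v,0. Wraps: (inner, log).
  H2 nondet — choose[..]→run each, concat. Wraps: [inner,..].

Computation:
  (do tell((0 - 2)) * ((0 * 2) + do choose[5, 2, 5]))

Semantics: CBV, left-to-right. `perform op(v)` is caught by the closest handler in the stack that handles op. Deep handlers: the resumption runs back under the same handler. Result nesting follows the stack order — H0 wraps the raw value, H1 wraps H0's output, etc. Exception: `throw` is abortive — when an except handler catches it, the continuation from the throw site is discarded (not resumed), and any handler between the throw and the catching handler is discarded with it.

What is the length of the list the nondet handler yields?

Evaluation trace:
tell(-2) @ H1 ⇒ log+=-2
choose[5, 2, 5] @ H2
  branch[0] choose=5:
    H0 returns 0
    H1 returns (0, (-2))
    H2 returns [(0, (-2))]
  branch[1] choose=2:
    H0 returns 0
    H1 returns (0, (-2))
    H2 returns [(0, (-2))]
  branch[2] choose=5:
    H0 returns 0
    H1 returns (0, (-2))
    H2 returns [(0, (-2))]
= [(0, (-2)), (0, (-2)), (0, (-2))]

Answer: 3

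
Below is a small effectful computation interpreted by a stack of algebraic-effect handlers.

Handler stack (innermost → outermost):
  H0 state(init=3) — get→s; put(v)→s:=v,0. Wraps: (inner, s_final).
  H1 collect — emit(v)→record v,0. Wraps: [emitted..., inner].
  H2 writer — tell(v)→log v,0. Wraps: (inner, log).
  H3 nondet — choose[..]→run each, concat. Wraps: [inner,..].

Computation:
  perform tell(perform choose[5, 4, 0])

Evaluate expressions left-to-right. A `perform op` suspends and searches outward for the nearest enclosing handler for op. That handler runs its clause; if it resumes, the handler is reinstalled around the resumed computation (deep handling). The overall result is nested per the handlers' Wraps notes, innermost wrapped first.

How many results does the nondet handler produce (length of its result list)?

Answer: 3

Step-by-step:
choose[5, 4, 0] @ H3
  branch[0] choose=5:
    tell(5) @ H2 ⇒ log+=5
    H0 returns (0, 3)
    H1 returns [(0, 3)]
    H2 returns ([(0, 3)], (5))
    H3 returns [([(0, 3)], (5))]
  branch[1] choose=4:
    tell(4) @ H2 ⇒ log+=4
    H0 returns (0, 3)
    H1 returns [(0, 3)]
    H2 returns ([(0, 3)], (4))
    H3 returns [([(0, 3)], (4))]
  branch[2] choose=0:
    tell(0) @ H2 ⇒ log+=0
    H0 returns (0, 3)
    H1 returns [(0, 3)]
    H2 returns ([(0, 3)], (0))
    H3 returns [([(0, 3)], (0))]
= [([(0, 3)], (5)), ([(0, 3)], (4)), ([(0, 3)], (0))]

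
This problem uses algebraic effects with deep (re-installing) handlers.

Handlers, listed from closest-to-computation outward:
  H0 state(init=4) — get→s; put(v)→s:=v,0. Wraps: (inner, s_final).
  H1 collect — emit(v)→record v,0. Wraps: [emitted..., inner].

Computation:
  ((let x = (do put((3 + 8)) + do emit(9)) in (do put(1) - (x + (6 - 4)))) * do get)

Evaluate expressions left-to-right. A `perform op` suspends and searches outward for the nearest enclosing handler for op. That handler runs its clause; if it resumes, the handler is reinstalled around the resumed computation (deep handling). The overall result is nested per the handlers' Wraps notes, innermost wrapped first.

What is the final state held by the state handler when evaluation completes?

Working:
put(11) @ H0 ⇒ s:=11
emit(9) @ H1 ⇒ out+=9
put(1) @ H0 ⇒ s:=1
get @ H0 ⇒ 1
H0 returns (-2, 1)
H1 returns [9, (-2, 1)]
= [9, (-2, 1)]

Answer: 1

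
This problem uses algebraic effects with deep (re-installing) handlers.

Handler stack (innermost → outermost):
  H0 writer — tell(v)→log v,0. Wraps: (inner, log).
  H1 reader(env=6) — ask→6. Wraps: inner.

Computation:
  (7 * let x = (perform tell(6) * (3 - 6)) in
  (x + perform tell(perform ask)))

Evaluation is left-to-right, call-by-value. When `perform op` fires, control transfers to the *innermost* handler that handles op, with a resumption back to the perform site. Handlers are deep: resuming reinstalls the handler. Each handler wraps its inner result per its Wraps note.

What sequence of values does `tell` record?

Working:
tell(6) @ H0 ⇒ log+=6
ask @ H1 ⇒ 6
tell(6) @ H0 ⇒ log+=6
H0 returns (0, (6, 6))
H1 returns (0, (6, 6))
= (0, (6, 6))

Answer: (6, 6)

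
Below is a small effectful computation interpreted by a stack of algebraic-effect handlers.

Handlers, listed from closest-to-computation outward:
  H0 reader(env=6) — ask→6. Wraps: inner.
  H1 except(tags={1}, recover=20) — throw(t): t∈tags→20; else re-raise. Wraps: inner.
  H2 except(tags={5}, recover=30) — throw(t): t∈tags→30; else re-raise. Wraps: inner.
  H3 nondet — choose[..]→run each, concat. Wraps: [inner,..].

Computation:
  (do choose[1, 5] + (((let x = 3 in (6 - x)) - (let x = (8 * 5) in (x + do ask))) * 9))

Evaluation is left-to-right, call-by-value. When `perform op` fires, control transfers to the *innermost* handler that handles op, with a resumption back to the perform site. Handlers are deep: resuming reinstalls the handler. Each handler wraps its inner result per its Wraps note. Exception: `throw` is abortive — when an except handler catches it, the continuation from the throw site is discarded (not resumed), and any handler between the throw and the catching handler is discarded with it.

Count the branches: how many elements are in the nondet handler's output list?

Answer: 2

Step-by-step:
choose[1, 5] @ H3
  branch[0] choose=1:
    ask @ H0 ⇒ 6
    H0 returns -386
    H1 returns -386
    H2 returns -386
    H3 returns [-386]
  branch[1] choose=5:
    ask @ H0 ⇒ 6
    H0 returns -382
    H1 returns -382
    H2 returns -382
    H3 returns [-382]
= [-386, -382]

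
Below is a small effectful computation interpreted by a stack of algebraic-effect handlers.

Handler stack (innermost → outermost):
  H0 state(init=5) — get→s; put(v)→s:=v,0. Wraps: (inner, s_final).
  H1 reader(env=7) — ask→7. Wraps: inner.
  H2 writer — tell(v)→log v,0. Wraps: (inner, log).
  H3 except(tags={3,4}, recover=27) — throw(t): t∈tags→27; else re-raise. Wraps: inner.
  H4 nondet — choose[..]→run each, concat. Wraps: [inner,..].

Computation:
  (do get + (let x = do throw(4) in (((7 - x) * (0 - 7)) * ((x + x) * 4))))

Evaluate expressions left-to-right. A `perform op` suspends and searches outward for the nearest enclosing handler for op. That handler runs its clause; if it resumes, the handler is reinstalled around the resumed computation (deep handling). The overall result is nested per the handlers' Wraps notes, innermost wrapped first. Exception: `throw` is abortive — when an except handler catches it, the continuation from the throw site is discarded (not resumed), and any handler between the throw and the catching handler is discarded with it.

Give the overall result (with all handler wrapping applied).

Step-by-step:
get @ H0 ⇒ 5
throw(4) @ H3 caught ⇒ 27
H4 returns [27]
= [27]

Answer: [27]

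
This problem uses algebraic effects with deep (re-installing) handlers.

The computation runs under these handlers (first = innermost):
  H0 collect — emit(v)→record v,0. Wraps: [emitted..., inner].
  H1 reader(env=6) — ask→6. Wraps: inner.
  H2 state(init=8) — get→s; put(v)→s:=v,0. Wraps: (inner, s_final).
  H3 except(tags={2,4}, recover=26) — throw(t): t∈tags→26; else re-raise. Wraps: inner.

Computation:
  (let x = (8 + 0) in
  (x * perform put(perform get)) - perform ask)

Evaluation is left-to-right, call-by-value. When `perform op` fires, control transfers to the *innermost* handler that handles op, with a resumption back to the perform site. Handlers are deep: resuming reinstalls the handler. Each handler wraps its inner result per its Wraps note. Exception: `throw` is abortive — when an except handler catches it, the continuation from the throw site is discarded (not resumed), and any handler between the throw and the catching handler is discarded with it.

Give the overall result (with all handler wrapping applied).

Evaluation trace:
get @ H2 ⇒ 8
put(8) @ H2 ⇒ s:=8
ask @ H1 ⇒ 6
H0 returns [-6]
H1 returns [-6]
H2 returns ([-6], 8)
H3 returns ([-6], 8)
= ([-6], 8)

Answer: ([-6], 8)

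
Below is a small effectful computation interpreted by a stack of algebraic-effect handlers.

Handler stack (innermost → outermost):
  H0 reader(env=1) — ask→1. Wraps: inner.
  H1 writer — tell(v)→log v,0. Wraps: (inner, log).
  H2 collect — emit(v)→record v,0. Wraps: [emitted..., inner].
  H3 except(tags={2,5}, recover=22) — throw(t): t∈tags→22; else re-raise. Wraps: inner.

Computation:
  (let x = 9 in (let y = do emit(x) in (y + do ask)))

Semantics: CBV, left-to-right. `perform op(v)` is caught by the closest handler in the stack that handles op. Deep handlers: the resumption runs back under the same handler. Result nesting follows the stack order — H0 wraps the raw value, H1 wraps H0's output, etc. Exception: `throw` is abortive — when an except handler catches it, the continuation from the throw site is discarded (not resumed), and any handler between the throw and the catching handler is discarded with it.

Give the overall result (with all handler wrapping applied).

Answer: [9, (1, ())]

Evaluation trace:
emit(9) @ H2 ⇒ out+=9
ask @ H0 ⇒ 1
H0 returns 1
H1 returns (1, ())
H2 returns [9, (1, ())]
H3 returns [9, (1, ())]
= [9, (1, ())]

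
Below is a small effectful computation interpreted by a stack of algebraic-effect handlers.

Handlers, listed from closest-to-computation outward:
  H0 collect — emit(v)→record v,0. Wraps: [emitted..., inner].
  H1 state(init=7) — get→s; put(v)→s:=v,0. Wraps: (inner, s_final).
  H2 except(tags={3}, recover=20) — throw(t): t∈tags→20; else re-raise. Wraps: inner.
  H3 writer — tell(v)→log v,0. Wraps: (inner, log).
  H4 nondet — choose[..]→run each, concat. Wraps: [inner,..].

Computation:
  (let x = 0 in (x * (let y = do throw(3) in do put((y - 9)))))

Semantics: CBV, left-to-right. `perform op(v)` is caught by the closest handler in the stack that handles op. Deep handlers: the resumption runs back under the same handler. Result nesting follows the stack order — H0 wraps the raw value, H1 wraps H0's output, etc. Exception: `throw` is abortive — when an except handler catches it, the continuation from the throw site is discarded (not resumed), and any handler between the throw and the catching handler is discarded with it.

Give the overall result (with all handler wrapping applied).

Answer: [(20, ())]

Step-by-step:
throw(3) @ H2 caught ⇒ 20
H3 returns (20, ())
H4 returns [(20, ())]
= [(20, ())]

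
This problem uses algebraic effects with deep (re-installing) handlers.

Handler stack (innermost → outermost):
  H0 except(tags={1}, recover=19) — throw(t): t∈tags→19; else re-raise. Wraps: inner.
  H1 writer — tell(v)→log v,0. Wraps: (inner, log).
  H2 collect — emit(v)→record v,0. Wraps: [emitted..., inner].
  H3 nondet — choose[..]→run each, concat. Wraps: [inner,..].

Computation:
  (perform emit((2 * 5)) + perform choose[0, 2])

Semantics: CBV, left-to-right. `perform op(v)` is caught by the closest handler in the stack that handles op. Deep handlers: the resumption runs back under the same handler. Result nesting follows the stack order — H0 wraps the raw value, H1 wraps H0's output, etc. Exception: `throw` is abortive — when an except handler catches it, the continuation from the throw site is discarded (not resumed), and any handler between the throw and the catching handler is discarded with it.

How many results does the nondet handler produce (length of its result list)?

Answer: 2

Step-by-step:
emit(10) @ H2 ⇒ out+=10
choose[0, 2] @ H3
  branch[0] choose=0:
    H0 returns 0
    H1 returns (0, ())
    H2 returns [10, (0, ())]
    H3 returns [[10, (0, ())]]
  branch[1] choose=2:
    H0 returns 2
    H1 returns (2, ())
    H2 returns [10, (2, ())]
    H3 returns [[10, (2, ())]]
= [[10, (0, ())], [10, (2, ())]]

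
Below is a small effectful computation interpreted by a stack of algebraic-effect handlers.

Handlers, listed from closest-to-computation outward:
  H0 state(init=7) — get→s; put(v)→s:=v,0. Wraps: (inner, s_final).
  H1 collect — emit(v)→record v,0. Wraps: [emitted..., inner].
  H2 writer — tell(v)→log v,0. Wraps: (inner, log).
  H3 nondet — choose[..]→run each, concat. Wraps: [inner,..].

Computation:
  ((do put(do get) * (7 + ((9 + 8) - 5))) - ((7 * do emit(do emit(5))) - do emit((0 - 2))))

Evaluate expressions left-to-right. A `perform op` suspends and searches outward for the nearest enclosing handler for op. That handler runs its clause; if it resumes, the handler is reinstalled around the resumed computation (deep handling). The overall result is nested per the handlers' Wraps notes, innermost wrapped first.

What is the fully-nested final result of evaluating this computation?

Answer: [([5, 0, -2, (0, 7)], ())]

Step-by-step:
get @ H0 ⇒ 7
put(7) @ H0 ⇒ s:=7
emit(5) @ H1 ⇒ out+=5
emit(0) @ H1 ⇒ out+=0
emit(-2) @ H1 ⇒ out+=-2
H0 returns (0, 7)
H1 returns [5, 0, -2, (0, 7)]
H2 returns ([5, 0, -2, (0, 7)], ())
H3 returns [([5, 0, -2, (0, 7)], ())]
= [([5, 0, -2, (0, 7)], ())]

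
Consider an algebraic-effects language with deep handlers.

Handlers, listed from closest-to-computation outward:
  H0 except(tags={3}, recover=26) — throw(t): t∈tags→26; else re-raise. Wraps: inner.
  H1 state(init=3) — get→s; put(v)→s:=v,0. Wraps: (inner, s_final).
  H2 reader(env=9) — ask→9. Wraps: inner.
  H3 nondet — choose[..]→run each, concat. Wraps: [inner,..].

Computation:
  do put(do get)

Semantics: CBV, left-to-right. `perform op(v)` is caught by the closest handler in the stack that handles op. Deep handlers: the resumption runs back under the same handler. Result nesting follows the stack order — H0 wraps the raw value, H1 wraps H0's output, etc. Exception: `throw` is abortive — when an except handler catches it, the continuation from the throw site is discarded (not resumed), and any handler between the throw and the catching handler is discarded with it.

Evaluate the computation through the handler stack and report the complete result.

Working:
get @ H1 ⇒ 3
put(3) @ H1 ⇒ s:=3
H0 returns 0
H1 returns (0, 3)
H2 returns (0, 3)
H3 returns [(0, 3)]
= [(0, 3)]

Answer: [(0, 3)]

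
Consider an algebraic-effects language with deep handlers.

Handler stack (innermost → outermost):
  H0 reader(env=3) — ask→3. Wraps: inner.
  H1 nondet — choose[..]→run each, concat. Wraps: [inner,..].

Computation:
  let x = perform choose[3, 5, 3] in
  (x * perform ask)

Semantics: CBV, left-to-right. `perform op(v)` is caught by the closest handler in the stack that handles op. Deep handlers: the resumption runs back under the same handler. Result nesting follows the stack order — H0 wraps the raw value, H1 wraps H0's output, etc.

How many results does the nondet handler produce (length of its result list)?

Step-by-step:
choose[3, 5, 3] @ H1
  branch[0] choose=3:
    ask @ H0 ⇒ 3
    H0 returns 9
    H1 returns [9]
  branch[1] choose=5:
    ask @ H0 ⇒ 3
    H0 returns 15
    H1 returns [15]
  branch[2] choose=3:
    ask @ H0 ⇒ 3
    H0 returns 9
    H1 returns [9]
= [9, 15, 9]

Answer: 3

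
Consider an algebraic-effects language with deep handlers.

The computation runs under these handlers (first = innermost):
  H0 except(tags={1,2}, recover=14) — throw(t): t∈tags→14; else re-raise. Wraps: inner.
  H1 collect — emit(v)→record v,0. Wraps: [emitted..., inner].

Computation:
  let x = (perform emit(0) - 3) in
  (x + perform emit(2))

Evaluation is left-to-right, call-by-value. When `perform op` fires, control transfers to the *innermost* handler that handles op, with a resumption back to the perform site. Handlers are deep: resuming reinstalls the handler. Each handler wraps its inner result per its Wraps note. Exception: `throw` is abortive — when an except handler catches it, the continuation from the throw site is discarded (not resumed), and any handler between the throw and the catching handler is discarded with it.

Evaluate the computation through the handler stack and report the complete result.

Evaluation trace:
emit(0) @ H1 ⇒ out+=0
emit(2) @ H1 ⇒ out+=2
H0 returns -3
H1 returns [0, 2, -3]
= [0, 2, -3]

Answer: [0, 2, -3]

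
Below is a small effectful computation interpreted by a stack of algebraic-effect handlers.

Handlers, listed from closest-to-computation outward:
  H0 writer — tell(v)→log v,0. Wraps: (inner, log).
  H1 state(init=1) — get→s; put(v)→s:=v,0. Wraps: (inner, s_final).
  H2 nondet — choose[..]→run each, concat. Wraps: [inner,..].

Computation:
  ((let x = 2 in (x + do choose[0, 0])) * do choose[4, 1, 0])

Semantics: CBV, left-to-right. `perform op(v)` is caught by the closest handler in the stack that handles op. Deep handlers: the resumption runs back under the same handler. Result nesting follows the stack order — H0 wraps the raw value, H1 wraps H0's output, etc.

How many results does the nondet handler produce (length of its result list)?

Evaluation trace:
choose[0, 0] @ H2
  branch[0] choose=0:
    choose[4, 1, 0] @ H2
      branch[0] choose=4:
        H0 returns (8, ())
        H1 returns ((8, ()), 1)
        H2 returns [((8, ()), 1)]
      branch[1] choose=1:
        H0 returns (2, ())
        H1 returns ((2, ()), 1)
        H2 returns [((2, ()), 1)]
      branch[2] choose=0:
        H0 returns (0, ())
        H1 returns ((0, ()), 1)
        H2 returns [((0, ()), 1)]
  branch[1] choose=0:
    choose[4, 1, 0] @ H2
      branch[0] choose=4:
        H0 returns (8, ())
        H1 returns ((8, ()), 1)
        H2 returns [((8, ()), 1)]
      branch[1] choose=1:
        H0 returns (2, ())
        H1 returns ((2, ()), 1)
        H2 returns [((2, ()), 1)]
      branch[2] choose=0:
        H0 returns (0, ())
        H1 returns ((0, ()), 1)
        H2 returns [((0, ()), 1)]
= [((8, ()), 1), ((2, ()), 1), ((0, ()), 1), ((8, ()), 1), ((2, ()), 1), ((0, ()), 1)]

Answer: 6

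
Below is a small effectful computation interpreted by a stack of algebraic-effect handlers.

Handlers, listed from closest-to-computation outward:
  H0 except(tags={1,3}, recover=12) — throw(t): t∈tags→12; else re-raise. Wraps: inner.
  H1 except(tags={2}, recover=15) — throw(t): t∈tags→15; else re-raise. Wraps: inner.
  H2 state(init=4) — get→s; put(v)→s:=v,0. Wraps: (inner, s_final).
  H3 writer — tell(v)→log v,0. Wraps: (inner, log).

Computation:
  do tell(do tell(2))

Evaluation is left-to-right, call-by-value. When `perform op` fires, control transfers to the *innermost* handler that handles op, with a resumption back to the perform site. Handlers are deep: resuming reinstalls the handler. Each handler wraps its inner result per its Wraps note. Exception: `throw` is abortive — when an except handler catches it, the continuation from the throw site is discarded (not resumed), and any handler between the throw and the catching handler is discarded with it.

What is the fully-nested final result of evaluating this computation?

Step-by-step:
tell(2) @ H3 ⇒ log+=2
tell(0) @ H3 ⇒ log+=0
H0 returns 0
H1 returns 0
H2 returns (0, 4)
H3 returns ((0, 4), (2, 0))
= ((0, 4), (2, 0))

Answer: ((0, 4), (2, 0))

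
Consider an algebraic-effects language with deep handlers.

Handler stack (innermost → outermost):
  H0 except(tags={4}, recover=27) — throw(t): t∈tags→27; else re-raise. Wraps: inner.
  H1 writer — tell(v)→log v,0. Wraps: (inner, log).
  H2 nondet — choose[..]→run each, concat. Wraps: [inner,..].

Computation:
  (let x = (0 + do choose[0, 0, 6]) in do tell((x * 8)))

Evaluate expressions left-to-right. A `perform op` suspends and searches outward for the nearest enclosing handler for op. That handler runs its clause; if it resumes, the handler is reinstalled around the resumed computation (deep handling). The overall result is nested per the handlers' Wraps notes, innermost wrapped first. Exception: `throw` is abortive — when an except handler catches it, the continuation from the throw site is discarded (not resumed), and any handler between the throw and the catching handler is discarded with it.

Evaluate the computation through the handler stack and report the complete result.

Answer: [(0, (0)), (0, (0)), (0, (48))]

Step-by-step:
choose[0, 0, 6] @ H2
  branch[0] choose=0:
    tell(0) @ H1 ⇒ log+=0
    H0 returns 0
    H1 returns (0, (0))
    H2 returns [(0, (0))]
  branch[1] choose=0:
    tell(0) @ H1 ⇒ log+=0
    H0 returns 0
    H1 returns (0, (0))
    H2 returns [(0, (0))]
  branch[2] choose=6:
    tell(48) @ H1 ⇒ log+=48
    H0 returns 0
    H1 returns (0, (48))
    H2 returns [(0, (48))]
= [(0, (0)), (0, (0)), (0, (48))]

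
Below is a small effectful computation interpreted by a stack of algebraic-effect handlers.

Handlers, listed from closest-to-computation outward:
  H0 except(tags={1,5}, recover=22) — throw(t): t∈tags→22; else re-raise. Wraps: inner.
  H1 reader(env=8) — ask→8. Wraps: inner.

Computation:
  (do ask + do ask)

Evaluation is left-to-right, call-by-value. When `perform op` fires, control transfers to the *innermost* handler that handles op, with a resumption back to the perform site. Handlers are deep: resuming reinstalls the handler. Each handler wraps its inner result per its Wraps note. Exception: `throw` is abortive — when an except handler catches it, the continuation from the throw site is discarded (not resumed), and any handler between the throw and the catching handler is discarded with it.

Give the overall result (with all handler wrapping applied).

Working:
ask @ H1 ⇒ 8
ask @ H1 ⇒ 8
H0 returns 16
H1 returns 16
= 16

Answer: 16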